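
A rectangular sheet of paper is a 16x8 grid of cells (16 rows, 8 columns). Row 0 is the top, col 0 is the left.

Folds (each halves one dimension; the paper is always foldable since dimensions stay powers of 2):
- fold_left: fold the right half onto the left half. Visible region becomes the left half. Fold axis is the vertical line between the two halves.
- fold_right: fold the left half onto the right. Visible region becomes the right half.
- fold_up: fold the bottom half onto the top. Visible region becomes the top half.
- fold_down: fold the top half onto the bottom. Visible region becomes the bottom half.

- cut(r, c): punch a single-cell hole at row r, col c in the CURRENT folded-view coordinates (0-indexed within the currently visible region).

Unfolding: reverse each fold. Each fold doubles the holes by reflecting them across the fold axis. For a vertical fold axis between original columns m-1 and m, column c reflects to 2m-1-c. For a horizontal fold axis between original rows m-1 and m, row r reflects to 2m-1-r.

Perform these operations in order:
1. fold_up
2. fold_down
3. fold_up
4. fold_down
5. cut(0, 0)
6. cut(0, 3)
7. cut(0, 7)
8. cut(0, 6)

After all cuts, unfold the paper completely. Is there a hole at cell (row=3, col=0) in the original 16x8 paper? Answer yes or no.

Op 1 fold_up: fold axis h@8; visible region now rows[0,8) x cols[0,8) = 8x8
Op 2 fold_down: fold axis h@4; visible region now rows[4,8) x cols[0,8) = 4x8
Op 3 fold_up: fold axis h@6; visible region now rows[4,6) x cols[0,8) = 2x8
Op 4 fold_down: fold axis h@5; visible region now rows[5,6) x cols[0,8) = 1x8
Op 5 cut(0, 0): punch at orig (5,0); cuts so far [(5, 0)]; region rows[5,6) x cols[0,8) = 1x8
Op 6 cut(0, 3): punch at orig (5,3); cuts so far [(5, 0), (5, 3)]; region rows[5,6) x cols[0,8) = 1x8
Op 7 cut(0, 7): punch at orig (5,7); cuts so far [(5, 0), (5, 3), (5, 7)]; region rows[5,6) x cols[0,8) = 1x8
Op 8 cut(0, 6): punch at orig (5,6); cuts so far [(5, 0), (5, 3), (5, 6), (5, 7)]; region rows[5,6) x cols[0,8) = 1x8
Unfold 1 (reflect across h@5): 8 holes -> [(4, 0), (4, 3), (4, 6), (4, 7), (5, 0), (5, 3), (5, 6), (5, 7)]
Unfold 2 (reflect across h@6): 16 holes -> [(4, 0), (4, 3), (4, 6), (4, 7), (5, 0), (5, 3), (5, 6), (5, 7), (6, 0), (6, 3), (6, 6), (6, 7), (7, 0), (7, 3), (7, 6), (7, 7)]
Unfold 3 (reflect across h@4): 32 holes -> [(0, 0), (0, 3), (0, 6), (0, 7), (1, 0), (1, 3), (1, 6), (1, 7), (2, 0), (2, 3), (2, 6), (2, 7), (3, 0), (3, 3), (3, 6), (3, 7), (4, 0), (4, 3), (4, 6), (4, 7), (5, 0), (5, 3), (5, 6), (5, 7), (6, 0), (6, 3), (6, 6), (6, 7), (7, 0), (7, 3), (7, 6), (7, 7)]
Unfold 4 (reflect across h@8): 64 holes -> [(0, 0), (0, 3), (0, 6), (0, 7), (1, 0), (1, 3), (1, 6), (1, 7), (2, 0), (2, 3), (2, 6), (2, 7), (3, 0), (3, 3), (3, 6), (3, 7), (4, 0), (4, 3), (4, 6), (4, 7), (5, 0), (5, 3), (5, 6), (5, 7), (6, 0), (6, 3), (6, 6), (6, 7), (7, 0), (7, 3), (7, 6), (7, 7), (8, 0), (8, 3), (8, 6), (8, 7), (9, 0), (9, 3), (9, 6), (9, 7), (10, 0), (10, 3), (10, 6), (10, 7), (11, 0), (11, 3), (11, 6), (11, 7), (12, 0), (12, 3), (12, 6), (12, 7), (13, 0), (13, 3), (13, 6), (13, 7), (14, 0), (14, 3), (14, 6), (14, 7), (15, 0), (15, 3), (15, 6), (15, 7)]
Holes: [(0, 0), (0, 3), (0, 6), (0, 7), (1, 0), (1, 3), (1, 6), (1, 7), (2, 0), (2, 3), (2, 6), (2, 7), (3, 0), (3, 3), (3, 6), (3, 7), (4, 0), (4, 3), (4, 6), (4, 7), (5, 0), (5, 3), (5, 6), (5, 7), (6, 0), (6, 3), (6, 6), (6, 7), (7, 0), (7, 3), (7, 6), (7, 7), (8, 0), (8, 3), (8, 6), (8, 7), (9, 0), (9, 3), (9, 6), (9, 7), (10, 0), (10, 3), (10, 6), (10, 7), (11, 0), (11, 3), (11, 6), (11, 7), (12, 0), (12, 3), (12, 6), (12, 7), (13, 0), (13, 3), (13, 6), (13, 7), (14, 0), (14, 3), (14, 6), (14, 7), (15, 0), (15, 3), (15, 6), (15, 7)]

Answer: yes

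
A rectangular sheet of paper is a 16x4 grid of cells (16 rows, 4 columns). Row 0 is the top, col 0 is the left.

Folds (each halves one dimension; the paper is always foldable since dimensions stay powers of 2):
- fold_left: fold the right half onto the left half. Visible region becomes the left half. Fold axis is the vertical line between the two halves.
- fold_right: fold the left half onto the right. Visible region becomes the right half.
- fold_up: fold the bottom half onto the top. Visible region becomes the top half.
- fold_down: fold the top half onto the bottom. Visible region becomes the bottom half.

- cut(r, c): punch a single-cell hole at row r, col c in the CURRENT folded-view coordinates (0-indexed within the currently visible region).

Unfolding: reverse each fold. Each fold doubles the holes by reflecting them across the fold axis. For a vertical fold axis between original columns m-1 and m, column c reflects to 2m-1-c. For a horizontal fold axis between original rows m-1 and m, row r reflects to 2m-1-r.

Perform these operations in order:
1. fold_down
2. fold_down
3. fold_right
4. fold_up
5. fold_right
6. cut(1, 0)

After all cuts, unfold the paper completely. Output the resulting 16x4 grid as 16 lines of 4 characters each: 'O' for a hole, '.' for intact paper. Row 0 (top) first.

Op 1 fold_down: fold axis h@8; visible region now rows[8,16) x cols[0,4) = 8x4
Op 2 fold_down: fold axis h@12; visible region now rows[12,16) x cols[0,4) = 4x4
Op 3 fold_right: fold axis v@2; visible region now rows[12,16) x cols[2,4) = 4x2
Op 4 fold_up: fold axis h@14; visible region now rows[12,14) x cols[2,4) = 2x2
Op 5 fold_right: fold axis v@3; visible region now rows[12,14) x cols[3,4) = 2x1
Op 6 cut(1, 0): punch at orig (13,3); cuts so far [(13, 3)]; region rows[12,14) x cols[3,4) = 2x1
Unfold 1 (reflect across v@3): 2 holes -> [(13, 2), (13, 3)]
Unfold 2 (reflect across h@14): 4 holes -> [(13, 2), (13, 3), (14, 2), (14, 3)]
Unfold 3 (reflect across v@2): 8 holes -> [(13, 0), (13, 1), (13, 2), (13, 3), (14, 0), (14, 1), (14, 2), (14, 3)]
Unfold 4 (reflect across h@12): 16 holes -> [(9, 0), (9, 1), (9, 2), (9, 3), (10, 0), (10, 1), (10, 2), (10, 3), (13, 0), (13, 1), (13, 2), (13, 3), (14, 0), (14, 1), (14, 2), (14, 3)]
Unfold 5 (reflect across h@8): 32 holes -> [(1, 0), (1, 1), (1, 2), (1, 3), (2, 0), (2, 1), (2, 2), (2, 3), (5, 0), (5, 1), (5, 2), (5, 3), (6, 0), (6, 1), (6, 2), (6, 3), (9, 0), (9, 1), (9, 2), (9, 3), (10, 0), (10, 1), (10, 2), (10, 3), (13, 0), (13, 1), (13, 2), (13, 3), (14, 0), (14, 1), (14, 2), (14, 3)]

Answer: ....
OOOO
OOOO
....
....
OOOO
OOOO
....
....
OOOO
OOOO
....
....
OOOO
OOOO
....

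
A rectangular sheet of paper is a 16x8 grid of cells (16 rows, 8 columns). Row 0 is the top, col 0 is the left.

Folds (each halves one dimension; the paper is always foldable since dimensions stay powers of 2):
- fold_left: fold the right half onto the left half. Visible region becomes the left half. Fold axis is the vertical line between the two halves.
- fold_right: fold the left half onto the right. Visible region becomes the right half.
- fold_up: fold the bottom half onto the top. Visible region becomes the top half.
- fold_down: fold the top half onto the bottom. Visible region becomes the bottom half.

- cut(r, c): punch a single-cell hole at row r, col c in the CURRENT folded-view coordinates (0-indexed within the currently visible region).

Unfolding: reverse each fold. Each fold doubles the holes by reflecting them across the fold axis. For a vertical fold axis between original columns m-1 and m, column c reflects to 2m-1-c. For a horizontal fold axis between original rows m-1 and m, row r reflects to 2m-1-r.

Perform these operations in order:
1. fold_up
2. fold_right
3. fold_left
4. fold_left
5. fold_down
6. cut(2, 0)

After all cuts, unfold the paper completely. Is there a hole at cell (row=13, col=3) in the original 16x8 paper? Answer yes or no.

Op 1 fold_up: fold axis h@8; visible region now rows[0,8) x cols[0,8) = 8x8
Op 2 fold_right: fold axis v@4; visible region now rows[0,8) x cols[4,8) = 8x4
Op 3 fold_left: fold axis v@6; visible region now rows[0,8) x cols[4,6) = 8x2
Op 4 fold_left: fold axis v@5; visible region now rows[0,8) x cols[4,5) = 8x1
Op 5 fold_down: fold axis h@4; visible region now rows[4,8) x cols[4,5) = 4x1
Op 6 cut(2, 0): punch at orig (6,4); cuts so far [(6, 4)]; region rows[4,8) x cols[4,5) = 4x1
Unfold 1 (reflect across h@4): 2 holes -> [(1, 4), (6, 4)]
Unfold 2 (reflect across v@5): 4 holes -> [(1, 4), (1, 5), (6, 4), (6, 5)]
Unfold 3 (reflect across v@6): 8 holes -> [(1, 4), (1, 5), (1, 6), (1, 7), (6, 4), (6, 5), (6, 6), (6, 7)]
Unfold 4 (reflect across v@4): 16 holes -> [(1, 0), (1, 1), (1, 2), (1, 3), (1, 4), (1, 5), (1, 6), (1, 7), (6, 0), (6, 1), (6, 2), (6, 3), (6, 4), (6, 5), (6, 6), (6, 7)]
Unfold 5 (reflect across h@8): 32 holes -> [(1, 0), (1, 1), (1, 2), (1, 3), (1, 4), (1, 5), (1, 6), (1, 7), (6, 0), (6, 1), (6, 2), (6, 3), (6, 4), (6, 5), (6, 6), (6, 7), (9, 0), (9, 1), (9, 2), (9, 3), (9, 4), (9, 5), (9, 6), (9, 7), (14, 0), (14, 1), (14, 2), (14, 3), (14, 4), (14, 5), (14, 6), (14, 7)]
Holes: [(1, 0), (1, 1), (1, 2), (1, 3), (1, 4), (1, 5), (1, 6), (1, 7), (6, 0), (6, 1), (6, 2), (6, 3), (6, 4), (6, 5), (6, 6), (6, 7), (9, 0), (9, 1), (9, 2), (9, 3), (9, 4), (9, 5), (9, 6), (9, 7), (14, 0), (14, 1), (14, 2), (14, 3), (14, 4), (14, 5), (14, 6), (14, 7)]

Answer: no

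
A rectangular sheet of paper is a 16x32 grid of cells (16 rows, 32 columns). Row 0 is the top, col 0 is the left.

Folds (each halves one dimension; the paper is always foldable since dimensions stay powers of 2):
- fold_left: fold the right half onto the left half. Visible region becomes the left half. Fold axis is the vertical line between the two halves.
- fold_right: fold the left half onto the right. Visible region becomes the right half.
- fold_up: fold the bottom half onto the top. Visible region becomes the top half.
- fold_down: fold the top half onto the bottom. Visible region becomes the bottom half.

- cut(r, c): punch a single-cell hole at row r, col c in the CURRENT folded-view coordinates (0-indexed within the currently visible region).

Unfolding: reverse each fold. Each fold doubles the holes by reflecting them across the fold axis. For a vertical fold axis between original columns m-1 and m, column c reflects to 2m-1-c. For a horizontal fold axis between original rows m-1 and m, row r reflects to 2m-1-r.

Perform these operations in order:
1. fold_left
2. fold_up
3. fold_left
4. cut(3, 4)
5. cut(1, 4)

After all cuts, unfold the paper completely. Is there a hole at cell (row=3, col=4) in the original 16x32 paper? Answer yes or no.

Answer: yes

Derivation:
Op 1 fold_left: fold axis v@16; visible region now rows[0,16) x cols[0,16) = 16x16
Op 2 fold_up: fold axis h@8; visible region now rows[0,8) x cols[0,16) = 8x16
Op 3 fold_left: fold axis v@8; visible region now rows[0,8) x cols[0,8) = 8x8
Op 4 cut(3, 4): punch at orig (3,4); cuts so far [(3, 4)]; region rows[0,8) x cols[0,8) = 8x8
Op 5 cut(1, 4): punch at orig (1,4); cuts so far [(1, 4), (3, 4)]; region rows[0,8) x cols[0,8) = 8x8
Unfold 1 (reflect across v@8): 4 holes -> [(1, 4), (1, 11), (3, 4), (3, 11)]
Unfold 2 (reflect across h@8): 8 holes -> [(1, 4), (1, 11), (3, 4), (3, 11), (12, 4), (12, 11), (14, 4), (14, 11)]
Unfold 3 (reflect across v@16): 16 holes -> [(1, 4), (1, 11), (1, 20), (1, 27), (3, 4), (3, 11), (3, 20), (3, 27), (12, 4), (12, 11), (12, 20), (12, 27), (14, 4), (14, 11), (14, 20), (14, 27)]
Holes: [(1, 4), (1, 11), (1, 20), (1, 27), (3, 4), (3, 11), (3, 20), (3, 27), (12, 4), (12, 11), (12, 20), (12, 27), (14, 4), (14, 11), (14, 20), (14, 27)]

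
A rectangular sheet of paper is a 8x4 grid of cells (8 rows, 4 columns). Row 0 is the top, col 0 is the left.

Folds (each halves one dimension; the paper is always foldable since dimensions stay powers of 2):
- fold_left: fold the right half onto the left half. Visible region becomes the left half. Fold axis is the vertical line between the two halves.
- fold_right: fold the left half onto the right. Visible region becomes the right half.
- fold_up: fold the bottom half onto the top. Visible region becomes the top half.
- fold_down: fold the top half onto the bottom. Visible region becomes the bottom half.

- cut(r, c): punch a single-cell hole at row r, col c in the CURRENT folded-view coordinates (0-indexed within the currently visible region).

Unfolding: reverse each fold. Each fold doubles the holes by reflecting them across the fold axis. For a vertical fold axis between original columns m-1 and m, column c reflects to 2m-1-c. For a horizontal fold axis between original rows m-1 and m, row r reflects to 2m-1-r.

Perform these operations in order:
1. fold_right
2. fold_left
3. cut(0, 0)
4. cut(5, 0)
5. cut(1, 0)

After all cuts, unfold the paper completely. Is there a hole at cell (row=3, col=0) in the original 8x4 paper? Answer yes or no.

Op 1 fold_right: fold axis v@2; visible region now rows[0,8) x cols[2,4) = 8x2
Op 2 fold_left: fold axis v@3; visible region now rows[0,8) x cols[2,3) = 8x1
Op 3 cut(0, 0): punch at orig (0,2); cuts so far [(0, 2)]; region rows[0,8) x cols[2,3) = 8x1
Op 4 cut(5, 0): punch at orig (5,2); cuts so far [(0, 2), (5, 2)]; region rows[0,8) x cols[2,3) = 8x1
Op 5 cut(1, 0): punch at orig (1,2); cuts so far [(0, 2), (1, 2), (5, 2)]; region rows[0,8) x cols[2,3) = 8x1
Unfold 1 (reflect across v@3): 6 holes -> [(0, 2), (0, 3), (1, 2), (1, 3), (5, 2), (5, 3)]
Unfold 2 (reflect across v@2): 12 holes -> [(0, 0), (0, 1), (0, 2), (0, 3), (1, 0), (1, 1), (1, 2), (1, 3), (5, 0), (5, 1), (5, 2), (5, 3)]
Holes: [(0, 0), (0, 1), (0, 2), (0, 3), (1, 0), (1, 1), (1, 2), (1, 3), (5, 0), (5, 1), (5, 2), (5, 3)]

Answer: no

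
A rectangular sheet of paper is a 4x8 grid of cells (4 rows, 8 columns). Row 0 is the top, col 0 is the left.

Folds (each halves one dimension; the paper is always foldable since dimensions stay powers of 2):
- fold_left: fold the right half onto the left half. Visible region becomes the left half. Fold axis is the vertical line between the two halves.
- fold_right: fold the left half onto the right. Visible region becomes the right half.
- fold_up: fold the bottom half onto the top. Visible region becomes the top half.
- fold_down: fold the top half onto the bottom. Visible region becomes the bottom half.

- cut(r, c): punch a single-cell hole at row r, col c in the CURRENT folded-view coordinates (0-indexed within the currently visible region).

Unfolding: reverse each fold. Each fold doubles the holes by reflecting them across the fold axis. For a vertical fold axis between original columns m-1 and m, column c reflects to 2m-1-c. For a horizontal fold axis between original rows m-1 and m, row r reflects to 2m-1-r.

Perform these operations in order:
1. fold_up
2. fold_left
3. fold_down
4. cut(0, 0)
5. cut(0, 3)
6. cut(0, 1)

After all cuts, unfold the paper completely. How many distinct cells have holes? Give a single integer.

Answer: 24

Derivation:
Op 1 fold_up: fold axis h@2; visible region now rows[0,2) x cols[0,8) = 2x8
Op 2 fold_left: fold axis v@4; visible region now rows[0,2) x cols[0,4) = 2x4
Op 3 fold_down: fold axis h@1; visible region now rows[1,2) x cols[0,4) = 1x4
Op 4 cut(0, 0): punch at orig (1,0); cuts so far [(1, 0)]; region rows[1,2) x cols[0,4) = 1x4
Op 5 cut(0, 3): punch at orig (1,3); cuts so far [(1, 0), (1, 3)]; region rows[1,2) x cols[0,4) = 1x4
Op 6 cut(0, 1): punch at orig (1,1); cuts so far [(1, 0), (1, 1), (1, 3)]; region rows[1,2) x cols[0,4) = 1x4
Unfold 1 (reflect across h@1): 6 holes -> [(0, 0), (0, 1), (0, 3), (1, 0), (1, 1), (1, 3)]
Unfold 2 (reflect across v@4): 12 holes -> [(0, 0), (0, 1), (0, 3), (0, 4), (0, 6), (0, 7), (1, 0), (1, 1), (1, 3), (1, 4), (1, 6), (1, 7)]
Unfold 3 (reflect across h@2): 24 holes -> [(0, 0), (0, 1), (0, 3), (0, 4), (0, 6), (0, 7), (1, 0), (1, 1), (1, 3), (1, 4), (1, 6), (1, 7), (2, 0), (2, 1), (2, 3), (2, 4), (2, 6), (2, 7), (3, 0), (3, 1), (3, 3), (3, 4), (3, 6), (3, 7)]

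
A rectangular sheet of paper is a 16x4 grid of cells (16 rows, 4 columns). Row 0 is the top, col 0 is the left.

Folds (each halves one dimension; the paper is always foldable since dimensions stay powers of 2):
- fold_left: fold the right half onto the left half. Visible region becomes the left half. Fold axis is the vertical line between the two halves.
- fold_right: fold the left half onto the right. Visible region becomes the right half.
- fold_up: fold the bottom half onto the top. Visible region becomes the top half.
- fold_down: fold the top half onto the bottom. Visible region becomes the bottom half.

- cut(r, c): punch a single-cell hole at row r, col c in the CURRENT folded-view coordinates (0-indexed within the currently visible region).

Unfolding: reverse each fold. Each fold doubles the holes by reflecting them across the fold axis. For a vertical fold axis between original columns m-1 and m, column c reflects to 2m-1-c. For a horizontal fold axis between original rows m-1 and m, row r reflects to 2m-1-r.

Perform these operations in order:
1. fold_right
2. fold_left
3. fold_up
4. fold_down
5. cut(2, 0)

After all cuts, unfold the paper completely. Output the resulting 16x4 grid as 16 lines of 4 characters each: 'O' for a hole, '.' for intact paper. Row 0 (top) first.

Answer: ....
OOOO
....
....
....
....
OOOO
....
....
OOOO
....
....
....
....
OOOO
....

Derivation:
Op 1 fold_right: fold axis v@2; visible region now rows[0,16) x cols[2,4) = 16x2
Op 2 fold_left: fold axis v@3; visible region now rows[0,16) x cols[2,3) = 16x1
Op 3 fold_up: fold axis h@8; visible region now rows[0,8) x cols[2,3) = 8x1
Op 4 fold_down: fold axis h@4; visible region now rows[4,8) x cols[2,3) = 4x1
Op 5 cut(2, 0): punch at orig (6,2); cuts so far [(6, 2)]; region rows[4,8) x cols[2,3) = 4x1
Unfold 1 (reflect across h@4): 2 holes -> [(1, 2), (6, 2)]
Unfold 2 (reflect across h@8): 4 holes -> [(1, 2), (6, 2), (9, 2), (14, 2)]
Unfold 3 (reflect across v@3): 8 holes -> [(1, 2), (1, 3), (6, 2), (6, 3), (9, 2), (9, 3), (14, 2), (14, 3)]
Unfold 4 (reflect across v@2): 16 holes -> [(1, 0), (1, 1), (1, 2), (1, 3), (6, 0), (6, 1), (6, 2), (6, 3), (9, 0), (9, 1), (9, 2), (9, 3), (14, 0), (14, 1), (14, 2), (14, 3)]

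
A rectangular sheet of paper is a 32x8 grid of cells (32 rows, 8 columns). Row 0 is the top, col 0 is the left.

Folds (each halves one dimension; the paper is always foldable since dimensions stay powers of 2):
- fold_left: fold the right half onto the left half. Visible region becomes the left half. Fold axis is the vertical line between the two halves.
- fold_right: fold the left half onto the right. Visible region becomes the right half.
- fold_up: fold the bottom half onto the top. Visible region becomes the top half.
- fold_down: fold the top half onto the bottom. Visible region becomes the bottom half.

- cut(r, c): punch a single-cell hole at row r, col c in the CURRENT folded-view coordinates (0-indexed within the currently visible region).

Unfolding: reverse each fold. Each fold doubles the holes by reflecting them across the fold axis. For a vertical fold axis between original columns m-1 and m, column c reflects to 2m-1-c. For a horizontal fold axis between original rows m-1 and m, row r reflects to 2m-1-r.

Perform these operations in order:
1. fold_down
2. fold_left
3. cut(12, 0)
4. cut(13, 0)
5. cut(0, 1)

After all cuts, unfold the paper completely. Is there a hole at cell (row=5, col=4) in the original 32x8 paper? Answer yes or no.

Answer: no

Derivation:
Op 1 fold_down: fold axis h@16; visible region now rows[16,32) x cols[0,8) = 16x8
Op 2 fold_left: fold axis v@4; visible region now rows[16,32) x cols[0,4) = 16x4
Op 3 cut(12, 0): punch at orig (28,0); cuts so far [(28, 0)]; region rows[16,32) x cols[0,4) = 16x4
Op 4 cut(13, 0): punch at orig (29,0); cuts so far [(28, 0), (29, 0)]; region rows[16,32) x cols[0,4) = 16x4
Op 5 cut(0, 1): punch at orig (16,1); cuts so far [(16, 1), (28, 0), (29, 0)]; region rows[16,32) x cols[0,4) = 16x4
Unfold 1 (reflect across v@4): 6 holes -> [(16, 1), (16, 6), (28, 0), (28, 7), (29, 0), (29, 7)]
Unfold 2 (reflect across h@16): 12 holes -> [(2, 0), (2, 7), (3, 0), (3, 7), (15, 1), (15, 6), (16, 1), (16, 6), (28, 0), (28, 7), (29, 0), (29, 7)]
Holes: [(2, 0), (2, 7), (3, 0), (3, 7), (15, 1), (15, 6), (16, 1), (16, 6), (28, 0), (28, 7), (29, 0), (29, 7)]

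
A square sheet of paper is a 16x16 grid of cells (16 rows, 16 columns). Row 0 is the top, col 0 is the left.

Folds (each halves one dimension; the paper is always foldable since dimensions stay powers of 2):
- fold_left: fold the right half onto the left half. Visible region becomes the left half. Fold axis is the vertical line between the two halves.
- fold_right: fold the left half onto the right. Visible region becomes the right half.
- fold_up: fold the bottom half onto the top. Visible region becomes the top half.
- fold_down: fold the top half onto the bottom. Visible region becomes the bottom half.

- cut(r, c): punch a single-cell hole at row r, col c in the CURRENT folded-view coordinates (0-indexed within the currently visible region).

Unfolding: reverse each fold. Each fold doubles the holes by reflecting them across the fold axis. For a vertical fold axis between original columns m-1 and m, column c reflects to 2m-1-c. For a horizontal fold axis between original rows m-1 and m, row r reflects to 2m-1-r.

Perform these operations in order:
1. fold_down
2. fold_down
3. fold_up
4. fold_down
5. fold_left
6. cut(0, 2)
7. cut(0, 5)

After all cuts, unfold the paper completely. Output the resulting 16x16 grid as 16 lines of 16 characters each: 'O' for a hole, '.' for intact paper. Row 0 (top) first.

Answer: ..O..O....O..O..
..O..O....O..O..
..O..O....O..O..
..O..O....O..O..
..O..O....O..O..
..O..O....O..O..
..O..O....O..O..
..O..O....O..O..
..O..O....O..O..
..O..O....O..O..
..O..O....O..O..
..O..O....O..O..
..O..O....O..O..
..O..O....O..O..
..O..O....O..O..
..O..O....O..O..

Derivation:
Op 1 fold_down: fold axis h@8; visible region now rows[8,16) x cols[0,16) = 8x16
Op 2 fold_down: fold axis h@12; visible region now rows[12,16) x cols[0,16) = 4x16
Op 3 fold_up: fold axis h@14; visible region now rows[12,14) x cols[0,16) = 2x16
Op 4 fold_down: fold axis h@13; visible region now rows[13,14) x cols[0,16) = 1x16
Op 5 fold_left: fold axis v@8; visible region now rows[13,14) x cols[0,8) = 1x8
Op 6 cut(0, 2): punch at orig (13,2); cuts so far [(13, 2)]; region rows[13,14) x cols[0,8) = 1x8
Op 7 cut(0, 5): punch at orig (13,5); cuts so far [(13, 2), (13, 5)]; region rows[13,14) x cols[0,8) = 1x8
Unfold 1 (reflect across v@8): 4 holes -> [(13, 2), (13, 5), (13, 10), (13, 13)]
Unfold 2 (reflect across h@13): 8 holes -> [(12, 2), (12, 5), (12, 10), (12, 13), (13, 2), (13, 5), (13, 10), (13, 13)]
Unfold 3 (reflect across h@14): 16 holes -> [(12, 2), (12, 5), (12, 10), (12, 13), (13, 2), (13, 5), (13, 10), (13, 13), (14, 2), (14, 5), (14, 10), (14, 13), (15, 2), (15, 5), (15, 10), (15, 13)]
Unfold 4 (reflect across h@12): 32 holes -> [(8, 2), (8, 5), (8, 10), (8, 13), (9, 2), (9, 5), (9, 10), (9, 13), (10, 2), (10, 5), (10, 10), (10, 13), (11, 2), (11, 5), (11, 10), (11, 13), (12, 2), (12, 5), (12, 10), (12, 13), (13, 2), (13, 5), (13, 10), (13, 13), (14, 2), (14, 5), (14, 10), (14, 13), (15, 2), (15, 5), (15, 10), (15, 13)]
Unfold 5 (reflect across h@8): 64 holes -> [(0, 2), (0, 5), (0, 10), (0, 13), (1, 2), (1, 5), (1, 10), (1, 13), (2, 2), (2, 5), (2, 10), (2, 13), (3, 2), (3, 5), (3, 10), (3, 13), (4, 2), (4, 5), (4, 10), (4, 13), (5, 2), (5, 5), (5, 10), (5, 13), (6, 2), (6, 5), (6, 10), (6, 13), (7, 2), (7, 5), (7, 10), (7, 13), (8, 2), (8, 5), (8, 10), (8, 13), (9, 2), (9, 5), (9, 10), (9, 13), (10, 2), (10, 5), (10, 10), (10, 13), (11, 2), (11, 5), (11, 10), (11, 13), (12, 2), (12, 5), (12, 10), (12, 13), (13, 2), (13, 5), (13, 10), (13, 13), (14, 2), (14, 5), (14, 10), (14, 13), (15, 2), (15, 5), (15, 10), (15, 13)]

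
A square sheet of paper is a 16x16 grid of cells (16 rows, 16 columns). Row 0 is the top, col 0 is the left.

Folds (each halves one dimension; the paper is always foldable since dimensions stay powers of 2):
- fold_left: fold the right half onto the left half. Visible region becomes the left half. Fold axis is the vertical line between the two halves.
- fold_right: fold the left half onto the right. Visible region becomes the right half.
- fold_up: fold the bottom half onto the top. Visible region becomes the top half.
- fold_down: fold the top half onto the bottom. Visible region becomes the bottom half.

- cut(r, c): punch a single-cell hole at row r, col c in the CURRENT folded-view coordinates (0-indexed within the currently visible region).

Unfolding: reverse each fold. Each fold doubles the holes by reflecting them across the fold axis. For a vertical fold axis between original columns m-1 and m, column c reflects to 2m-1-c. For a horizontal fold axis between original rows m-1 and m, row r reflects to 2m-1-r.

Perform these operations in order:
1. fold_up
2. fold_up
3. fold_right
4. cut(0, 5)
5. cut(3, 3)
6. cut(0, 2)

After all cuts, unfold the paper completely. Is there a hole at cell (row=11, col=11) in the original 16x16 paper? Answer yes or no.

Answer: yes

Derivation:
Op 1 fold_up: fold axis h@8; visible region now rows[0,8) x cols[0,16) = 8x16
Op 2 fold_up: fold axis h@4; visible region now rows[0,4) x cols[0,16) = 4x16
Op 3 fold_right: fold axis v@8; visible region now rows[0,4) x cols[8,16) = 4x8
Op 4 cut(0, 5): punch at orig (0,13); cuts so far [(0, 13)]; region rows[0,4) x cols[8,16) = 4x8
Op 5 cut(3, 3): punch at orig (3,11); cuts so far [(0, 13), (3, 11)]; region rows[0,4) x cols[8,16) = 4x8
Op 6 cut(0, 2): punch at orig (0,10); cuts so far [(0, 10), (0, 13), (3, 11)]; region rows[0,4) x cols[8,16) = 4x8
Unfold 1 (reflect across v@8): 6 holes -> [(0, 2), (0, 5), (0, 10), (0, 13), (3, 4), (3, 11)]
Unfold 2 (reflect across h@4): 12 holes -> [(0, 2), (0, 5), (0, 10), (0, 13), (3, 4), (3, 11), (4, 4), (4, 11), (7, 2), (7, 5), (7, 10), (7, 13)]
Unfold 3 (reflect across h@8): 24 holes -> [(0, 2), (0, 5), (0, 10), (0, 13), (3, 4), (3, 11), (4, 4), (4, 11), (7, 2), (7, 5), (7, 10), (7, 13), (8, 2), (8, 5), (8, 10), (8, 13), (11, 4), (11, 11), (12, 4), (12, 11), (15, 2), (15, 5), (15, 10), (15, 13)]
Holes: [(0, 2), (0, 5), (0, 10), (0, 13), (3, 4), (3, 11), (4, 4), (4, 11), (7, 2), (7, 5), (7, 10), (7, 13), (8, 2), (8, 5), (8, 10), (8, 13), (11, 4), (11, 11), (12, 4), (12, 11), (15, 2), (15, 5), (15, 10), (15, 13)]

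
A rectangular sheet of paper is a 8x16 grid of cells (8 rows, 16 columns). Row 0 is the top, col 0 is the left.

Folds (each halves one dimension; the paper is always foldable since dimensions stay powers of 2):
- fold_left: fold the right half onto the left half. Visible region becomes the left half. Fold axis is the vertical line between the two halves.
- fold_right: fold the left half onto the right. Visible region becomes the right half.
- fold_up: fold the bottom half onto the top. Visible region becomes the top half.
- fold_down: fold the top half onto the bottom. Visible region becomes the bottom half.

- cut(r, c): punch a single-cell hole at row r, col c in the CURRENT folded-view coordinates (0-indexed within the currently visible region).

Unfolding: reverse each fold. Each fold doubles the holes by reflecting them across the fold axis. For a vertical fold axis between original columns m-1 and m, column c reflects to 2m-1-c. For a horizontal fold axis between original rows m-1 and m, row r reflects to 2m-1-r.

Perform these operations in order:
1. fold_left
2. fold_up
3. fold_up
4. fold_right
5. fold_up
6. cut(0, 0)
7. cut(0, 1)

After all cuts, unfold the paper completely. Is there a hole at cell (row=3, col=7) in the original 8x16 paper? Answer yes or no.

Answer: no

Derivation:
Op 1 fold_left: fold axis v@8; visible region now rows[0,8) x cols[0,8) = 8x8
Op 2 fold_up: fold axis h@4; visible region now rows[0,4) x cols[0,8) = 4x8
Op 3 fold_up: fold axis h@2; visible region now rows[0,2) x cols[0,8) = 2x8
Op 4 fold_right: fold axis v@4; visible region now rows[0,2) x cols[4,8) = 2x4
Op 5 fold_up: fold axis h@1; visible region now rows[0,1) x cols[4,8) = 1x4
Op 6 cut(0, 0): punch at orig (0,4); cuts so far [(0, 4)]; region rows[0,1) x cols[4,8) = 1x4
Op 7 cut(0, 1): punch at orig (0,5); cuts so far [(0, 4), (0, 5)]; region rows[0,1) x cols[4,8) = 1x4
Unfold 1 (reflect across h@1): 4 holes -> [(0, 4), (0, 5), (1, 4), (1, 5)]
Unfold 2 (reflect across v@4): 8 holes -> [(0, 2), (0, 3), (0, 4), (0, 5), (1, 2), (1, 3), (1, 4), (1, 5)]
Unfold 3 (reflect across h@2): 16 holes -> [(0, 2), (0, 3), (0, 4), (0, 5), (1, 2), (1, 3), (1, 4), (1, 5), (2, 2), (2, 3), (2, 4), (2, 5), (3, 2), (3, 3), (3, 4), (3, 5)]
Unfold 4 (reflect across h@4): 32 holes -> [(0, 2), (0, 3), (0, 4), (0, 5), (1, 2), (1, 3), (1, 4), (1, 5), (2, 2), (2, 3), (2, 4), (2, 5), (3, 2), (3, 3), (3, 4), (3, 5), (4, 2), (4, 3), (4, 4), (4, 5), (5, 2), (5, 3), (5, 4), (5, 5), (6, 2), (6, 3), (6, 4), (6, 5), (7, 2), (7, 3), (7, 4), (7, 5)]
Unfold 5 (reflect across v@8): 64 holes -> [(0, 2), (0, 3), (0, 4), (0, 5), (0, 10), (0, 11), (0, 12), (0, 13), (1, 2), (1, 3), (1, 4), (1, 5), (1, 10), (1, 11), (1, 12), (1, 13), (2, 2), (2, 3), (2, 4), (2, 5), (2, 10), (2, 11), (2, 12), (2, 13), (3, 2), (3, 3), (3, 4), (3, 5), (3, 10), (3, 11), (3, 12), (3, 13), (4, 2), (4, 3), (4, 4), (4, 5), (4, 10), (4, 11), (4, 12), (4, 13), (5, 2), (5, 3), (5, 4), (5, 5), (5, 10), (5, 11), (5, 12), (5, 13), (6, 2), (6, 3), (6, 4), (6, 5), (6, 10), (6, 11), (6, 12), (6, 13), (7, 2), (7, 3), (7, 4), (7, 5), (7, 10), (7, 11), (7, 12), (7, 13)]
Holes: [(0, 2), (0, 3), (0, 4), (0, 5), (0, 10), (0, 11), (0, 12), (0, 13), (1, 2), (1, 3), (1, 4), (1, 5), (1, 10), (1, 11), (1, 12), (1, 13), (2, 2), (2, 3), (2, 4), (2, 5), (2, 10), (2, 11), (2, 12), (2, 13), (3, 2), (3, 3), (3, 4), (3, 5), (3, 10), (3, 11), (3, 12), (3, 13), (4, 2), (4, 3), (4, 4), (4, 5), (4, 10), (4, 11), (4, 12), (4, 13), (5, 2), (5, 3), (5, 4), (5, 5), (5, 10), (5, 11), (5, 12), (5, 13), (6, 2), (6, 3), (6, 4), (6, 5), (6, 10), (6, 11), (6, 12), (6, 13), (7, 2), (7, 3), (7, 4), (7, 5), (7, 10), (7, 11), (7, 12), (7, 13)]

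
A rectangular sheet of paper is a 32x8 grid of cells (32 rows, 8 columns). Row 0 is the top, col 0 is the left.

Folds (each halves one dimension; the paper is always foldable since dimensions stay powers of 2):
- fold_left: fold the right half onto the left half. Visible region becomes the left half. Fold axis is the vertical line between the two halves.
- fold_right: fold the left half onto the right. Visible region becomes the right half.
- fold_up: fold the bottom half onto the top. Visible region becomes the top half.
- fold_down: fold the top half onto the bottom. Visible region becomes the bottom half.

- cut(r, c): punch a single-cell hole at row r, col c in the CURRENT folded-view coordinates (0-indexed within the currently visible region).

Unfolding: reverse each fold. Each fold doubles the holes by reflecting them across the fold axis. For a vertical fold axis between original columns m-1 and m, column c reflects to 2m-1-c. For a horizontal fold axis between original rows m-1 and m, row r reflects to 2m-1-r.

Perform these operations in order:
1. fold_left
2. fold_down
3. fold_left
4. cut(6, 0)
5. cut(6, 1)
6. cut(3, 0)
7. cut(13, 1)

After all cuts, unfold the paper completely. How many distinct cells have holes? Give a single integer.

Answer: 32

Derivation:
Op 1 fold_left: fold axis v@4; visible region now rows[0,32) x cols[0,4) = 32x4
Op 2 fold_down: fold axis h@16; visible region now rows[16,32) x cols[0,4) = 16x4
Op 3 fold_left: fold axis v@2; visible region now rows[16,32) x cols[0,2) = 16x2
Op 4 cut(6, 0): punch at orig (22,0); cuts so far [(22, 0)]; region rows[16,32) x cols[0,2) = 16x2
Op 5 cut(6, 1): punch at orig (22,1); cuts so far [(22, 0), (22, 1)]; region rows[16,32) x cols[0,2) = 16x2
Op 6 cut(3, 0): punch at orig (19,0); cuts so far [(19, 0), (22, 0), (22, 1)]; region rows[16,32) x cols[0,2) = 16x2
Op 7 cut(13, 1): punch at orig (29,1); cuts so far [(19, 0), (22, 0), (22, 1), (29, 1)]; region rows[16,32) x cols[0,2) = 16x2
Unfold 1 (reflect across v@2): 8 holes -> [(19, 0), (19, 3), (22, 0), (22, 1), (22, 2), (22, 3), (29, 1), (29, 2)]
Unfold 2 (reflect across h@16): 16 holes -> [(2, 1), (2, 2), (9, 0), (9, 1), (9, 2), (9, 3), (12, 0), (12, 3), (19, 0), (19, 3), (22, 0), (22, 1), (22, 2), (22, 3), (29, 1), (29, 2)]
Unfold 3 (reflect across v@4): 32 holes -> [(2, 1), (2, 2), (2, 5), (2, 6), (9, 0), (9, 1), (9, 2), (9, 3), (9, 4), (9, 5), (9, 6), (9, 7), (12, 0), (12, 3), (12, 4), (12, 7), (19, 0), (19, 3), (19, 4), (19, 7), (22, 0), (22, 1), (22, 2), (22, 3), (22, 4), (22, 5), (22, 6), (22, 7), (29, 1), (29, 2), (29, 5), (29, 6)]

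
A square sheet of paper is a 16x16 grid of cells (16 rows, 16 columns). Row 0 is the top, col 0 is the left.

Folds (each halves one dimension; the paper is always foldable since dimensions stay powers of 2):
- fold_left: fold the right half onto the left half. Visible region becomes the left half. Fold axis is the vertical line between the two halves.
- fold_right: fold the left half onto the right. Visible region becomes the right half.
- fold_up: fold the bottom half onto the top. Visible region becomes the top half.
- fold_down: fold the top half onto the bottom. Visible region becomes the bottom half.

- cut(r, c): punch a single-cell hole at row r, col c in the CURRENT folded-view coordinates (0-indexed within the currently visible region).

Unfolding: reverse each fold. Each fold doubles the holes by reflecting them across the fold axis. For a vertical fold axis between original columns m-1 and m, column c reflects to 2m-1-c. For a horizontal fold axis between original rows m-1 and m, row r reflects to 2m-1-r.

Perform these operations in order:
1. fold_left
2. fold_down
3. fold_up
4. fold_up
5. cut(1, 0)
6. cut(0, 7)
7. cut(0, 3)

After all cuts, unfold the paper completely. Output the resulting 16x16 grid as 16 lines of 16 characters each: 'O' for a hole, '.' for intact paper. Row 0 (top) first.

Op 1 fold_left: fold axis v@8; visible region now rows[0,16) x cols[0,8) = 16x8
Op 2 fold_down: fold axis h@8; visible region now rows[8,16) x cols[0,8) = 8x8
Op 3 fold_up: fold axis h@12; visible region now rows[8,12) x cols[0,8) = 4x8
Op 4 fold_up: fold axis h@10; visible region now rows[8,10) x cols[0,8) = 2x8
Op 5 cut(1, 0): punch at orig (9,0); cuts so far [(9, 0)]; region rows[8,10) x cols[0,8) = 2x8
Op 6 cut(0, 7): punch at orig (8,7); cuts so far [(8, 7), (9, 0)]; region rows[8,10) x cols[0,8) = 2x8
Op 7 cut(0, 3): punch at orig (8,3); cuts so far [(8, 3), (8, 7), (9, 0)]; region rows[8,10) x cols[0,8) = 2x8
Unfold 1 (reflect across h@10): 6 holes -> [(8, 3), (8, 7), (9, 0), (10, 0), (11, 3), (11, 7)]
Unfold 2 (reflect across h@12): 12 holes -> [(8, 3), (8, 7), (9, 0), (10, 0), (11, 3), (11, 7), (12, 3), (12, 7), (13, 0), (14, 0), (15, 3), (15, 7)]
Unfold 3 (reflect across h@8): 24 holes -> [(0, 3), (0, 7), (1, 0), (2, 0), (3, 3), (3, 7), (4, 3), (4, 7), (5, 0), (6, 0), (7, 3), (7, 7), (8, 3), (8, 7), (9, 0), (10, 0), (11, 3), (11, 7), (12, 3), (12, 7), (13, 0), (14, 0), (15, 3), (15, 7)]
Unfold 4 (reflect across v@8): 48 holes -> [(0, 3), (0, 7), (0, 8), (0, 12), (1, 0), (1, 15), (2, 0), (2, 15), (3, 3), (3, 7), (3, 8), (3, 12), (4, 3), (4, 7), (4, 8), (4, 12), (5, 0), (5, 15), (6, 0), (6, 15), (7, 3), (7, 7), (7, 8), (7, 12), (8, 3), (8, 7), (8, 8), (8, 12), (9, 0), (9, 15), (10, 0), (10, 15), (11, 3), (11, 7), (11, 8), (11, 12), (12, 3), (12, 7), (12, 8), (12, 12), (13, 0), (13, 15), (14, 0), (14, 15), (15, 3), (15, 7), (15, 8), (15, 12)]

Answer: ...O...OO...O...
O..............O
O..............O
...O...OO...O...
...O...OO...O...
O..............O
O..............O
...O...OO...O...
...O...OO...O...
O..............O
O..............O
...O...OO...O...
...O...OO...O...
O..............O
O..............O
...O...OO...O...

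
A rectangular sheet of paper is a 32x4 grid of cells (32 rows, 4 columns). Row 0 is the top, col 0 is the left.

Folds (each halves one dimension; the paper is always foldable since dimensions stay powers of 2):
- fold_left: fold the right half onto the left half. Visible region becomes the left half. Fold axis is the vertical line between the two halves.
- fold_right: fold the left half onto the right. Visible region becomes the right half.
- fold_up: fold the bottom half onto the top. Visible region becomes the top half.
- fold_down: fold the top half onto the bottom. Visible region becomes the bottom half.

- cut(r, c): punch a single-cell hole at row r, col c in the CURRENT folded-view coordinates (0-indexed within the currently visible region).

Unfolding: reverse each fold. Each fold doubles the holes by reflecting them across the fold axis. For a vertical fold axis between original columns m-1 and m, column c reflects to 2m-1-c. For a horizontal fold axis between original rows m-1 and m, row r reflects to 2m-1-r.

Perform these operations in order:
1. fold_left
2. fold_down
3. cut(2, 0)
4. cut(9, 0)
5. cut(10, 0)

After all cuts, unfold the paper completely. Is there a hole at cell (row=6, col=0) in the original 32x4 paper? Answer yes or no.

Op 1 fold_left: fold axis v@2; visible region now rows[0,32) x cols[0,2) = 32x2
Op 2 fold_down: fold axis h@16; visible region now rows[16,32) x cols[0,2) = 16x2
Op 3 cut(2, 0): punch at orig (18,0); cuts so far [(18, 0)]; region rows[16,32) x cols[0,2) = 16x2
Op 4 cut(9, 0): punch at orig (25,0); cuts so far [(18, 0), (25, 0)]; region rows[16,32) x cols[0,2) = 16x2
Op 5 cut(10, 0): punch at orig (26,0); cuts so far [(18, 0), (25, 0), (26, 0)]; region rows[16,32) x cols[0,2) = 16x2
Unfold 1 (reflect across h@16): 6 holes -> [(5, 0), (6, 0), (13, 0), (18, 0), (25, 0), (26, 0)]
Unfold 2 (reflect across v@2): 12 holes -> [(5, 0), (5, 3), (6, 0), (6, 3), (13, 0), (13, 3), (18, 0), (18, 3), (25, 0), (25, 3), (26, 0), (26, 3)]
Holes: [(5, 0), (5, 3), (6, 0), (6, 3), (13, 0), (13, 3), (18, 0), (18, 3), (25, 0), (25, 3), (26, 0), (26, 3)]

Answer: yes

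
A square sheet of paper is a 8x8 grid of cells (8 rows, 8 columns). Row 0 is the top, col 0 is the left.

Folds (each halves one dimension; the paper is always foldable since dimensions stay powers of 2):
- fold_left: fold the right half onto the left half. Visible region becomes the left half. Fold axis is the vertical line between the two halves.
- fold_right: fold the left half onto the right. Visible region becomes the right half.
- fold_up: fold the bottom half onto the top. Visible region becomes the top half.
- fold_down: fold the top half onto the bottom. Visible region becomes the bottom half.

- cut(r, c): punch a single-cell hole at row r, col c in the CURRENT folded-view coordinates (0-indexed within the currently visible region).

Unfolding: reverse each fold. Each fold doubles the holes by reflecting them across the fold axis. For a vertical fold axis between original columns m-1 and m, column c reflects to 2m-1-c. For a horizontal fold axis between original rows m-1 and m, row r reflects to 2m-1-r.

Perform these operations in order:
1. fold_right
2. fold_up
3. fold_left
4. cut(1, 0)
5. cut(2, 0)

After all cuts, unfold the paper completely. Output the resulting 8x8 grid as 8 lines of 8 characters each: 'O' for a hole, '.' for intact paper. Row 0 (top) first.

Answer: ........
O..OO..O
O..OO..O
........
........
O..OO..O
O..OO..O
........

Derivation:
Op 1 fold_right: fold axis v@4; visible region now rows[0,8) x cols[4,8) = 8x4
Op 2 fold_up: fold axis h@4; visible region now rows[0,4) x cols[4,8) = 4x4
Op 3 fold_left: fold axis v@6; visible region now rows[0,4) x cols[4,6) = 4x2
Op 4 cut(1, 0): punch at orig (1,4); cuts so far [(1, 4)]; region rows[0,4) x cols[4,6) = 4x2
Op 5 cut(2, 0): punch at orig (2,4); cuts so far [(1, 4), (2, 4)]; region rows[0,4) x cols[4,6) = 4x2
Unfold 1 (reflect across v@6): 4 holes -> [(1, 4), (1, 7), (2, 4), (2, 7)]
Unfold 2 (reflect across h@4): 8 holes -> [(1, 4), (1, 7), (2, 4), (2, 7), (5, 4), (5, 7), (6, 4), (6, 7)]
Unfold 3 (reflect across v@4): 16 holes -> [(1, 0), (1, 3), (1, 4), (1, 7), (2, 0), (2, 3), (2, 4), (2, 7), (5, 0), (5, 3), (5, 4), (5, 7), (6, 0), (6, 3), (6, 4), (6, 7)]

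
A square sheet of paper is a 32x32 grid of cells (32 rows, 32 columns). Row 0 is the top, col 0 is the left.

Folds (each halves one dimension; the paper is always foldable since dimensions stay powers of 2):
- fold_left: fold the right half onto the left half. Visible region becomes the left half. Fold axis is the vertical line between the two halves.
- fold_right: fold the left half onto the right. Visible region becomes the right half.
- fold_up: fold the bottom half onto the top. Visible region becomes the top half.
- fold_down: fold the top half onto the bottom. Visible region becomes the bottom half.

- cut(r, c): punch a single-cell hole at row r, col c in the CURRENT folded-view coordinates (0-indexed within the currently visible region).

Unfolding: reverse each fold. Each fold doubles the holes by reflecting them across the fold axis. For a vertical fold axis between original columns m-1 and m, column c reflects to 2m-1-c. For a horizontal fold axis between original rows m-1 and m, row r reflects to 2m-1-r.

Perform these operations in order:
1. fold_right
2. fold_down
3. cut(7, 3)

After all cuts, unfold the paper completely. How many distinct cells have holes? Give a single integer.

Op 1 fold_right: fold axis v@16; visible region now rows[0,32) x cols[16,32) = 32x16
Op 2 fold_down: fold axis h@16; visible region now rows[16,32) x cols[16,32) = 16x16
Op 3 cut(7, 3): punch at orig (23,19); cuts so far [(23, 19)]; region rows[16,32) x cols[16,32) = 16x16
Unfold 1 (reflect across h@16): 2 holes -> [(8, 19), (23, 19)]
Unfold 2 (reflect across v@16): 4 holes -> [(8, 12), (8, 19), (23, 12), (23, 19)]

Answer: 4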